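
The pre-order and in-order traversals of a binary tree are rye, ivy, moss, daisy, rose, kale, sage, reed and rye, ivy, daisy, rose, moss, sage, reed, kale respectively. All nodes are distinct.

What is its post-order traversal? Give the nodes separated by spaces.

The first element of pre-order is the root; it splits in-order into left and right subtrees.
Root rye: left subtree has 0 nodes { }, right has 7 {ivy, daisy, rose, moss, sage, reed, kale}.
  Root ivy: left subtree has 0 nodes { }, right has 6 {daisy, rose, moss, sage, reed, kale}.
    Root moss: left subtree has 2 nodes {daisy, rose}, right has 3 {sage, reed, kale}.
      Root daisy: left subtree has 0 nodes { }, right has 1 {rose}.
      Root kale: left subtree has 2 nodes {sage, reed}, right has 0 { }.
        Root sage: left subtree has 0 nodes { }, right has 1 {reed}.

rose daisy reed sage kale moss ivy rye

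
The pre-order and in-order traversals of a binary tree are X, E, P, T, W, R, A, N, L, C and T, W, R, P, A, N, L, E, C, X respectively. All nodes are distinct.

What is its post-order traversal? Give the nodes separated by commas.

The first element of pre-order is the root; it splits in-order into left and right subtrees.
Root X: left subtree has 9 nodes {T, W, R, P, A, N, L, E, C}, right has 0 { }.
  Root E: left subtree has 7 nodes {T, W, R, P, A, N, L}, right has 1 {C}.
    Root P: left subtree has 3 nodes {T, W, R}, right has 3 {A, N, L}.
      Root T: left subtree has 0 nodes { }, right has 2 {W, R}.
        Root W: left subtree has 0 nodes { }, right has 1 {R}.
      Root A: left subtree has 0 nodes { }, right has 2 {N, L}.
        Root N: left subtree has 0 nodes { }, right has 1 {L}.

R, W, T, L, N, A, P, C, E, X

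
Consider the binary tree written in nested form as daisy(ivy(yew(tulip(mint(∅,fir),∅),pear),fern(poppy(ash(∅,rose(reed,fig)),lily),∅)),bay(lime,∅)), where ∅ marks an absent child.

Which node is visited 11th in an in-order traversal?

In-order visits the left subtree, then the node, then the right subtree.
At daisy: go left to ivy.
  At ivy: go left to yew.
    At yew: go left to tulip.
      At tulip: go left to mint.
        At mint: no left child.
        Visit mint.
        At mint: go right to fir.
          fir is a leaf — visit fir.
      Visit tulip.
      At tulip: no right child.
    Visit yew.
    At yew: go right to pear.
      pear is a leaf — visit pear.
  Visit ivy.
  At ivy: go right to fern.
    At fern: go left to poppy.
      At poppy: go left to ash.
        At ash: no left child.
        Visit ash.
        At ash: go right to rose.
          At rose: go left to reed.
            reed is a leaf — visit reed.
          Visit rose.
          At rose: go right to fig.
            fig is a leaf — visit fig.
      Visit poppy.
      At poppy: go right to lily.
        lily is a leaf — visit lily.
    Visit fern.
    At fern: no right child.
Visit daisy.
At daisy: go right to bay.
  At bay: go left to lime.
    lime is a leaf — visit lime.
  Visit bay.
  At bay: no right child.
Full in-order sequence: mint, fir, tulip, yew, pear, ivy, ash, reed, rose, fig, poppy, lily, fern, daisy, lime, bay.

poppy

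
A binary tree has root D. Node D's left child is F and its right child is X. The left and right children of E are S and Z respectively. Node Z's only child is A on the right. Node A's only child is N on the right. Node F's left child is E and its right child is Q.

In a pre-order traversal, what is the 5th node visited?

Pre-order visits the node, then its left subtree, then its right subtree.
Visit D.
At D: go left to F.
  Visit F.
  At F: go left to E.
    Visit E.
    At E: go left to S.
      S is a leaf — visit S.
    At E: go right to Z.
      Visit Z.
      At Z: no left child.
      At Z: go right to A.
        Visit A.
        At A: no left child.
        At A: go right to N.
          N is a leaf — visit N.
  At F: go right to Q.
    Q is a leaf — visit Q.
At D: go right to X.
  X is a leaf — visit X.
Full pre-order sequence: D, F, E, S, Z, A, N, Q, X.

Z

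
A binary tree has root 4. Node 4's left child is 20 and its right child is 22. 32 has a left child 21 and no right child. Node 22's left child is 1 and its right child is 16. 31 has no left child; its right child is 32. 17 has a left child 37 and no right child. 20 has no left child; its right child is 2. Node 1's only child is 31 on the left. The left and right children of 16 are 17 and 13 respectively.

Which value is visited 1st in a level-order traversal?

Level-order visits nodes level by level from the root, left to right within each level.
Level 0: 4
Level 1: 20, 22
Level 2: 2, 1, 16
Level 3: 31, 17, 13
Level 4: 32, 37
Level 5: 21
Full level-order sequence: 4, 20, 22, 2, 1, 16, 31, 17, 13, 32, 37, 21.

4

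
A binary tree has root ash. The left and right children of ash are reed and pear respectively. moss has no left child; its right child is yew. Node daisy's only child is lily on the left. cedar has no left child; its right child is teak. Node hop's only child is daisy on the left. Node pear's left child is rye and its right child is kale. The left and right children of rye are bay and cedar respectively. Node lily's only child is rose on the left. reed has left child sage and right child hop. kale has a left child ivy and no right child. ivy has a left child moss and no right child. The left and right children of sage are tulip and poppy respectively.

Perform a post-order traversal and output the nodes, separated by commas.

Post-order visits the left subtree, then the right subtree, then the node.
At ash: go left to reed.
  At reed: go left to sage.
    At sage: go left to tulip.
      tulip is a leaf — visit tulip.
    At sage: go right to poppy.
      poppy is a leaf — visit poppy.
    Visit sage.
  At reed: go right to hop.
    At hop: go left to daisy.
      At daisy: go left to lily.
        At lily: go left to rose.
          rose is a leaf — visit rose.
        At lily: no right child.
        Visit lily.
      At daisy: no right child.
      Visit daisy.
    At hop: no right child.
    Visit hop.
  Visit reed.
At ash: go right to pear.
  At pear: go left to rye.
    At rye: go left to bay.
      bay is a leaf — visit bay.
    At rye: go right to cedar.
      At cedar: no left child.
      At cedar: go right to teak.
        teak is a leaf — visit teak.
      Visit cedar.
    Visit rye.
  At pear: go right to kale.
    At kale: go left to ivy.
      At ivy: go left to moss.
        At moss: no left child.
        At moss: go right to yew.
          yew is a leaf — visit yew.
        Visit moss.
      At ivy: no right child.
      Visit ivy.
    At kale: no right child.
    Visit kale.
  Visit pear.
Visit ash.

tulip, poppy, sage, rose, lily, daisy, hop, reed, bay, teak, cedar, rye, yew, moss, ivy, kale, pear, ash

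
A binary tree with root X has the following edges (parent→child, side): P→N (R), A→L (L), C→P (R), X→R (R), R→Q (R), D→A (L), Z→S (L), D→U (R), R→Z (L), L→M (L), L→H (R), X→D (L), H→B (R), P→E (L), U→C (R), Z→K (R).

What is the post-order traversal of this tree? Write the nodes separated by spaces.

M B H L A E N P C U D S K Z Q R X

Post-order visits the left subtree, then the right subtree, then the node.
At X: go left to D.
  At D: go left to A.
    At A: go left to L.
      At L: go left to M.
        M is a leaf — visit M.
      At L: go right to H.
        At H: no left child.
        At H: go right to B.
          B is a leaf — visit B.
        Visit H.
      Visit L.
    At A: no right child.
    Visit A.
  At D: go right to U.
    At U: no left child.
    At U: go right to C.
      At C: no left child.
      At C: go right to P.
        At P: go left to E.
          E is a leaf — visit E.
        At P: go right to N.
          N is a leaf — visit N.
        Visit P.
      Visit C.
    Visit U.
  Visit D.
At X: go right to R.
  At R: go left to Z.
    At Z: go left to S.
      S is a leaf — visit S.
    At Z: go right to K.
      K is a leaf — visit K.
    Visit Z.
  At R: go right to Q.
    Q is a leaf — visit Q.
  Visit R.
Visit X.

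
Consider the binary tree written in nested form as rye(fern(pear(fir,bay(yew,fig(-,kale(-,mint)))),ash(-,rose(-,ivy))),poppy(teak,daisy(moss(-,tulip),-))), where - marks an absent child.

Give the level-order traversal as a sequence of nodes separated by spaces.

Level-order visits nodes level by level from the root, left to right within each level.
Level 0: rye
Level 1: fern, poppy
Level 2: pear, ash, teak, daisy
Level 3: fir, bay, rose, moss
Level 4: yew, fig, ivy, tulip
Level 5: kale
Level 6: mint

rye fern poppy pear ash teak daisy fir bay rose moss yew fig ivy tulip kale mint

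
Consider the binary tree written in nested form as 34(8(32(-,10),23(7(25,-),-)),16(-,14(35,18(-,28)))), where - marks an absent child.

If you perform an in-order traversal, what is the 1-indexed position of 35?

In-order visits the left subtree, then the node, then the right subtree.
At 34: go left to 8.
  At 8: go left to 32.
    At 32: no left child.
    Visit 32.
    At 32: go right to 10.
      10 is a leaf — visit 10.
  Visit 8.
  At 8: go right to 23.
    At 23: go left to 7.
      At 7: go left to 25.
        25 is a leaf — visit 25.
      Visit 7.
      At 7: no right child.
    Visit 23.
    At 23: no right child.
Visit 34.
At 34: go right to 16.
  At 16: no left child.
  Visit 16.
  At 16: go right to 14.
    At 14: go left to 35.
      35 is a leaf — visit 35.
    Visit 14.
    At 14: go right to 18.
      At 18: no left child.
      Visit 18.
      At 18: go right to 28.
        28 is a leaf — visit 28.
Full in-order sequence: 32, 10, 8, 25, 7, 23, 34, 16, 35, 14, 18, 28.

9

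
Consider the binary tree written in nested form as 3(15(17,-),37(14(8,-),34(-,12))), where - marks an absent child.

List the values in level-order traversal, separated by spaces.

Level-order visits nodes level by level from the root, left to right within each level.
Level 0: 3
Level 1: 15, 37
Level 2: 17, 14, 34
Level 3: 8, 12

3 15 37 17 14 34 8 12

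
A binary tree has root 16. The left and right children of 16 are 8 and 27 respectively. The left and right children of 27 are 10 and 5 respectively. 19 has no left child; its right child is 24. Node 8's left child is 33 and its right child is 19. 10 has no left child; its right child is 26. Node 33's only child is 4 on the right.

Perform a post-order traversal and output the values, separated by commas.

Post-order visits the left subtree, then the right subtree, then the node.
At 16: go left to 8.
  At 8: go left to 33.
    At 33: no left child.
    At 33: go right to 4.
      4 is a leaf — visit 4.
    Visit 33.
  At 8: go right to 19.
    At 19: no left child.
    At 19: go right to 24.
      24 is a leaf — visit 24.
    Visit 19.
  Visit 8.
At 16: go right to 27.
  At 27: go left to 10.
    At 10: no left child.
    At 10: go right to 26.
      26 is a leaf — visit 26.
    Visit 10.
  At 27: go right to 5.
    5 is a leaf — visit 5.
  Visit 27.
Visit 16.

4, 33, 24, 19, 8, 26, 10, 5, 27, 16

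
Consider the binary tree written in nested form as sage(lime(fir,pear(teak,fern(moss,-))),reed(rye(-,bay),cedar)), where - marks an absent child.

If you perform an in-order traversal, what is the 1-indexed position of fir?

1

In-order visits the left subtree, then the node, then the right subtree.
At sage: go left to lime.
  At lime: go left to fir.
    fir is a leaf — visit fir.
  Visit lime.
  At lime: go right to pear.
    At pear: go left to teak.
      teak is a leaf — visit teak.
    Visit pear.
    At pear: go right to fern.
      At fern: go left to moss.
        moss is a leaf — visit moss.
      Visit fern.
      At fern: no right child.
Visit sage.
At sage: go right to reed.
  At reed: go left to rye.
    At rye: no left child.
    Visit rye.
    At rye: go right to bay.
      bay is a leaf — visit bay.
  Visit reed.
  At reed: go right to cedar.
    cedar is a leaf — visit cedar.
Full in-order sequence: fir, lime, teak, pear, moss, fern, sage, rye, bay, reed, cedar.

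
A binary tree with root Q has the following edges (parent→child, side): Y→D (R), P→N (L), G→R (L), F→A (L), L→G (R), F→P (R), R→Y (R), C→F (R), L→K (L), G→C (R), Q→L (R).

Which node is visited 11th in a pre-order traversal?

Pre-order visits the node, then its left subtree, then its right subtree.
Visit Q.
At Q: no left child.
At Q: go right to L.
  Visit L.
  At L: go left to K.
    K is a leaf — visit K.
  At L: go right to G.
    Visit G.
    At G: go left to R.
      Visit R.
      At R: no left child.
      At R: go right to Y.
        Visit Y.
        At Y: no left child.
        At Y: go right to D.
          D is a leaf — visit D.
    At G: go right to C.
      Visit C.
      At C: no left child.
      At C: go right to F.
        Visit F.
        At F: go left to A.
          A is a leaf — visit A.
        At F: go right to P.
          Visit P.
          At P: go left to N.
            N is a leaf — visit N.
          At P: no right child.
Full pre-order sequence: Q, L, K, G, R, Y, D, C, F, A, P, N.

P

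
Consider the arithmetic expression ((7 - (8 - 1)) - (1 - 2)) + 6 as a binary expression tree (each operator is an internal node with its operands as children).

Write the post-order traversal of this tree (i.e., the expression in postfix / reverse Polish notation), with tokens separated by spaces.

Post-order on an expression tree gives postfix notation: for each operator, emit left operand, right operand, then the operator.

7 8 1 - - 1 2 - - 6 +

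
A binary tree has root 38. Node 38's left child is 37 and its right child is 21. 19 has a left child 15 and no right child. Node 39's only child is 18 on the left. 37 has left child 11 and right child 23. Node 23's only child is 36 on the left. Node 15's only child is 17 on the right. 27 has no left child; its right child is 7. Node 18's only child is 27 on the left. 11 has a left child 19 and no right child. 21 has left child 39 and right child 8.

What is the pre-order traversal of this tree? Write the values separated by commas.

Pre-order visits the node, then its left subtree, then its right subtree.
Visit 38.
At 38: go left to 37.
  Visit 37.
  At 37: go left to 11.
    Visit 11.
    At 11: go left to 19.
      Visit 19.
      At 19: go left to 15.
        Visit 15.
        At 15: no left child.
        At 15: go right to 17.
          17 is a leaf — visit 17.
      At 19: no right child.
    At 11: no right child.
  At 37: go right to 23.
    Visit 23.
    At 23: go left to 36.
      36 is a leaf — visit 36.
    At 23: no right child.
At 38: go right to 21.
  Visit 21.
  At 21: go left to 39.
    Visit 39.
    At 39: go left to 18.
      Visit 18.
      At 18: go left to 27.
        Visit 27.
        At 27: no left child.
        At 27: go right to 7.
          7 is a leaf — visit 7.
      At 18: no right child.
    At 39: no right child.
  At 21: go right to 8.
    8 is a leaf — visit 8.

38, 37, 11, 19, 15, 17, 23, 36, 21, 39, 18, 27, 7, 8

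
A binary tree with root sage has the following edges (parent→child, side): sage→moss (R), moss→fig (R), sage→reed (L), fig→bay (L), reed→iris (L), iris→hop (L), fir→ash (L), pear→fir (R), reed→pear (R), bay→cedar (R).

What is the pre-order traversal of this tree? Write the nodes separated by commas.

Pre-order visits the node, then its left subtree, then its right subtree.
Visit sage.
At sage: go left to reed.
  Visit reed.
  At reed: go left to iris.
    Visit iris.
    At iris: go left to hop.
      hop is a leaf — visit hop.
    At iris: no right child.
  At reed: go right to pear.
    Visit pear.
    At pear: no left child.
    At pear: go right to fir.
      Visit fir.
      At fir: go left to ash.
        ash is a leaf — visit ash.
      At fir: no right child.
At sage: go right to moss.
  Visit moss.
  At moss: no left child.
  At moss: go right to fig.
    Visit fig.
    At fig: go left to bay.
      Visit bay.
      At bay: no left child.
      At bay: go right to cedar.
        cedar is a leaf — visit cedar.
    At fig: no right child.

sage, reed, iris, hop, pear, fir, ash, moss, fig, bay, cedar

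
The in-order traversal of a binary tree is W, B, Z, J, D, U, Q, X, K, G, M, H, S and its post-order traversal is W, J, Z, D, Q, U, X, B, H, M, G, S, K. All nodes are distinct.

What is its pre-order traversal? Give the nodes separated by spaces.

K B W X U D Z J Q S G M H

The last element of post-order is the root; it splits in-order into left and right subtrees.
Root K: left subtree has 8 nodes {W, B, Z, J, D, U, Q, X}, right has 4 {G, M, H, S}.
  Root B: left subtree has 1 node {W}, right has 6 {Z, J, D, U, Q, X}.
    Root X: left subtree has 5 nodes {Z, J, D, U, Q}, right has 0 { }.
      Root U: left subtree has 3 nodes {Z, J, D}, right has 1 {Q}.
        Root D: left subtree has 2 nodes {Z, J}, right has 0 { }.
          Root Z: left subtree has 0 nodes { }, right has 1 {J}.
  Root S: left subtree has 3 nodes {G, M, H}, right has 0 { }.
    Root G: left subtree has 0 nodes { }, right has 2 {M, H}.
      Root M: left subtree has 0 nodes { }, right has 1 {H}.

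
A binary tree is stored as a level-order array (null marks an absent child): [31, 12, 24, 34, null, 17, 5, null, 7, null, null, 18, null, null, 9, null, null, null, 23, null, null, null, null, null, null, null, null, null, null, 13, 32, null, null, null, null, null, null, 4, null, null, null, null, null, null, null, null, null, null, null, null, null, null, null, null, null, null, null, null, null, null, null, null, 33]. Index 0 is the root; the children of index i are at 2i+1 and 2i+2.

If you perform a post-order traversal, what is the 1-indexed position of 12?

Post-order visits the left subtree, then the right subtree, then the node.
At 31: go left to 12.
  At 12: go left to 34.
    At 34: no left child.
    At 34: go right to 7.
      At 7: no left child.
      At 7: go right to 23.
        At 23: go left to 4.
          4 is a leaf — visit 4.
        At 23: no right child.
        Visit 23.
      Visit 7.
    Visit 34.
  At 12: no right child.
  Visit 12.
At 31: go right to 24.
  At 24: go left to 17.
    At 17: go left to 18.
      18 is a leaf — visit 18.
    At 17: no right child.
    Visit 17.
  At 24: go right to 5.
    At 5: no left child.
    At 5: go right to 9.
      At 9: go left to 13.
        13 is a leaf — visit 13.
      At 9: go right to 32.
        At 32: no left child.
        At 32: go right to 33.
          33 is a leaf — visit 33.
        Visit 32.
      Visit 9.
    Visit 5.
  Visit 24.
Visit 31.
Full post-order sequence: 4, 23, 7, 34, 12, 18, 17, 13, 33, 32, 9, 5, 24, 31.

5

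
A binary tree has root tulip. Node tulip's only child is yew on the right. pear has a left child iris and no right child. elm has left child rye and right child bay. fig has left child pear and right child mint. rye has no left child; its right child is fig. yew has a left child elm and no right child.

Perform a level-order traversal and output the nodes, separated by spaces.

Level-order visits nodes level by level from the root, left to right within each level.
Level 0: tulip
Level 1: yew
Level 2: elm
Level 3: rye, bay
Level 4: fig
Level 5: pear, mint
Level 6: iris

tulip yew elm rye bay fig pear mint iris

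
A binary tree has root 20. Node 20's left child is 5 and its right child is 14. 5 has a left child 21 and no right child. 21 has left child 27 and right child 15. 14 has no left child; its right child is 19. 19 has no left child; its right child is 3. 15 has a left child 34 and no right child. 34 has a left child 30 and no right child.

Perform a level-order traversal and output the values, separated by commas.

Level-order visits nodes level by level from the root, left to right within each level.
Level 0: 20
Level 1: 5, 14
Level 2: 21, 19
Level 3: 27, 15, 3
Level 4: 34
Level 5: 30

20, 5, 14, 21, 19, 27, 15, 3, 34, 30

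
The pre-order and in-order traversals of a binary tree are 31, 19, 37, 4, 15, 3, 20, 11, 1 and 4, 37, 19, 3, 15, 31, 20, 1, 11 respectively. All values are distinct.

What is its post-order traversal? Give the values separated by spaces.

The first element of pre-order is the root; it splits in-order into left and right subtrees.
Root 31: left subtree has 5 nodes {4, 37, 19, 3, 15}, right has 3 {20, 1, 11}.
  Root 19: left subtree has 2 nodes {4, 37}, right has 2 {3, 15}.
    Root 37: left subtree has 1 node {4}, right has 0 { }.
    Root 15: left subtree has 1 node {3}, right has 0 { }.
  Root 20: left subtree has 0 nodes { }, right has 2 {1, 11}.
    Root 11: left subtree has 1 node {1}, right has 0 { }.

4 37 3 15 19 1 11 20 31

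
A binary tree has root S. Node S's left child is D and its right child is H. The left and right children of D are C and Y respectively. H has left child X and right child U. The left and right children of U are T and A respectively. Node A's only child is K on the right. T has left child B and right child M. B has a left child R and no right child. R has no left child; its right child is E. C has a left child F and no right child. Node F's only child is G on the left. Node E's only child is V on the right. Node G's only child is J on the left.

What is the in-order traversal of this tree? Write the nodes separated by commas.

J, G, F, C, D, Y, S, X, H, R, E, V, B, T, M, U, A, K

In-order visits the left subtree, then the node, then the right subtree.
At S: go left to D.
  At D: go left to C.
    At C: go left to F.
      At F: go left to G.
        At G: go left to J.
          J is a leaf — visit J.
        Visit G.
        At G: no right child.
      Visit F.
      At F: no right child.
    Visit C.
    At C: no right child.
  Visit D.
  At D: go right to Y.
    Y is a leaf — visit Y.
Visit S.
At S: go right to H.
  At H: go left to X.
    X is a leaf — visit X.
  Visit H.
  At H: go right to U.
    At U: go left to T.
      At T: go left to B.
        At B: go left to R.
          At R: no left child.
          Visit R.
          At R: go right to E.
            At E: no left child.
            Visit E.
            At E: go right to V.
              V is a leaf — visit V.
        Visit B.
        At B: no right child.
      Visit T.
      At T: go right to M.
        M is a leaf — visit M.
    Visit U.
    At U: go right to A.
      At A: no left child.
      Visit A.
      At A: go right to K.
        K is a leaf — visit K.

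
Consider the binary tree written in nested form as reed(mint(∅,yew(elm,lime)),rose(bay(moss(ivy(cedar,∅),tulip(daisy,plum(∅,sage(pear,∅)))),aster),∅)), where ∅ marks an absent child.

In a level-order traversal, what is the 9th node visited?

aster

Level-order visits nodes level by level from the root, left to right within each level.
Level 0: reed
Level 1: mint, rose
Level 2: yew, bay
Level 3: elm, lime, moss, aster
Level 4: ivy, tulip
Level 5: cedar, daisy, plum
Level 6: sage
Level 7: pear
Full level-order sequence: reed, mint, rose, yew, bay, elm, lime, moss, aster, ivy, tulip, cedar, daisy, plum, sage, pear.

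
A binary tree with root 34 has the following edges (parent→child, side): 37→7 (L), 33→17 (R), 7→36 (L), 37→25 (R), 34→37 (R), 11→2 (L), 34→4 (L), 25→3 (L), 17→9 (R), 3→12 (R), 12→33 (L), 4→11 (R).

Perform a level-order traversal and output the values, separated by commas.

Level-order visits nodes level by level from the root, left to right within each level.
Level 0: 34
Level 1: 4, 37
Level 2: 11, 7, 25
Level 3: 2, 36, 3
Level 4: 12
Level 5: 33
Level 6: 17
Level 7: 9

34, 4, 37, 11, 7, 25, 2, 36, 3, 12, 33, 17, 9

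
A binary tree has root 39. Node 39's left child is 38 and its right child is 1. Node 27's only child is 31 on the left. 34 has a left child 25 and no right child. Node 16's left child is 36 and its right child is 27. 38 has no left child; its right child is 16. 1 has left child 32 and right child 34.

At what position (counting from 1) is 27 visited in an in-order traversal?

In-order visits the left subtree, then the node, then the right subtree.
At 39: go left to 38.
  At 38: no left child.
  Visit 38.
  At 38: go right to 16.
    At 16: go left to 36.
      36 is a leaf — visit 36.
    Visit 16.
    At 16: go right to 27.
      At 27: go left to 31.
        31 is a leaf — visit 31.
      Visit 27.
      At 27: no right child.
Visit 39.
At 39: go right to 1.
  At 1: go left to 32.
    32 is a leaf — visit 32.
  Visit 1.
  At 1: go right to 34.
    At 34: go left to 25.
      25 is a leaf — visit 25.
    Visit 34.
    At 34: no right child.
Full in-order sequence: 38, 36, 16, 31, 27, 39, 32, 1, 25, 34.

5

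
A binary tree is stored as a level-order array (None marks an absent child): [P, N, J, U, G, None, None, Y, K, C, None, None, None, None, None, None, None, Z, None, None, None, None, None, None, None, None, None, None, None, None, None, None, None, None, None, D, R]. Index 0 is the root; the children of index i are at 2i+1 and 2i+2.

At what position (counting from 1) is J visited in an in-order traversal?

In-order visits the left subtree, then the node, then the right subtree.
At P: go left to N.
  At N: go left to U.
    At U: go left to Y.
      Y is a leaf — visit Y.
    Visit U.
    At U: go right to K.
      At K: go left to Z.
        At Z: go left to D.
          D is a leaf — visit D.
        Visit Z.
        At Z: go right to R.
          R is a leaf — visit R.
      Visit K.
      At K: no right child.
  Visit N.
  At N: go right to G.
    At G: go left to C.
      C is a leaf — visit C.
    Visit G.
    At G: no right child.
Visit P.
At P: go right to J.
  J is a leaf — visit J.
Full in-order sequence: Y, U, D, Z, R, K, N, C, G, P, J.

11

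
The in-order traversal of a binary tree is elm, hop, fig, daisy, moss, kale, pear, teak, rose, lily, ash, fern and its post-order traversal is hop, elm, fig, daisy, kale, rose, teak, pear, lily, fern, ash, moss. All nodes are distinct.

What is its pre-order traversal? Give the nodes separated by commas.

The last element of post-order is the root; it splits in-order into left and right subtrees.
Root moss: left subtree has 4 nodes {elm, hop, fig, daisy}, right has 7 {kale, pear, teak, rose, lily, ash, fern}.
  Root daisy: left subtree has 3 nodes {elm, hop, fig}, right has 0 { }.
    Root fig: left subtree has 2 nodes {elm, hop}, right has 0 { }.
      Root elm: left subtree has 0 nodes { }, right has 1 {hop}.
  Root ash: left subtree has 5 nodes {kale, pear, teak, rose, lily}, right has 1 {fern}.
    Root lily: left subtree has 4 nodes {kale, pear, teak, rose}, right has 0 { }.
      Root pear: left subtree has 1 node {kale}, right has 2 {teak, rose}.
        Root teak: left subtree has 0 nodes { }, right has 1 {rose}.

moss, daisy, fig, elm, hop, ash, lily, pear, kale, teak, rose, fern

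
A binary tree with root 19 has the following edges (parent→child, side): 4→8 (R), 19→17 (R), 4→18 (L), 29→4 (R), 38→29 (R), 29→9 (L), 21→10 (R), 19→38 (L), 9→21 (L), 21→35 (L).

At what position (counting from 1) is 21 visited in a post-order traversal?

3

Post-order visits the left subtree, then the right subtree, then the node.
At 19: go left to 38.
  At 38: no left child.
  At 38: go right to 29.
    At 29: go left to 9.
      At 9: go left to 21.
        At 21: go left to 35.
          35 is a leaf — visit 35.
        At 21: go right to 10.
          10 is a leaf — visit 10.
        Visit 21.
      At 9: no right child.
      Visit 9.
    At 29: go right to 4.
      At 4: go left to 18.
        18 is a leaf — visit 18.
      At 4: go right to 8.
        8 is a leaf — visit 8.
      Visit 4.
    Visit 29.
  Visit 38.
At 19: go right to 17.
  17 is a leaf — visit 17.
Visit 19.
Full post-order sequence: 35, 10, 21, 9, 18, 8, 4, 29, 38, 17, 19.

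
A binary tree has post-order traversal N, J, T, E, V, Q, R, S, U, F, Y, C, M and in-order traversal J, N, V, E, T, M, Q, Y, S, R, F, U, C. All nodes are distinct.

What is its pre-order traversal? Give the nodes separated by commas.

The last element of post-order is the root; it splits in-order into left and right subtrees.
Root M: left subtree has 5 nodes {J, N, V, E, T}, right has 7 {Q, Y, S, R, F, U, C}.
  Root V: left subtree has 2 nodes {J, N}, right has 2 {E, T}.
    Root J: left subtree has 0 nodes { }, right has 1 {N}.
    Root E: left subtree has 0 nodes { }, right has 1 {T}.
  Root C: left subtree has 6 nodes {Q, Y, S, R, F, U}, right has 0 { }.
    Root Y: left subtree has 1 node {Q}, right has 4 {S, R, F, U}.
      Root F: left subtree has 2 nodes {S, R}, right has 1 {U}.
        Root S: left subtree has 0 nodes { }, right has 1 {R}.

M, V, J, N, E, T, C, Y, Q, F, S, R, U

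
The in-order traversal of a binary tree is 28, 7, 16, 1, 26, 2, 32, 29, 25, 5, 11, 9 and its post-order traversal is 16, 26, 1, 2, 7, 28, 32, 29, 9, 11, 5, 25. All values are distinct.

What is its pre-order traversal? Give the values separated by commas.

The last element of post-order is the root; it splits in-order into left and right subtrees.
Root 25: left subtree has 8 nodes {28, 7, 16, 1, 26, 2, 32, 29}, right has 3 {5, 11, 9}.
  Root 29: left subtree has 7 nodes {28, 7, 16, 1, 26, 2, 32}, right has 0 { }.
    Root 32: left subtree has 6 nodes {28, 7, 16, 1, 26, 2}, right has 0 { }.
      Root 28: left subtree has 0 nodes { }, right has 5 {7, 16, 1, 26, 2}.
        Root 7: left subtree has 0 nodes { }, right has 4 {16, 1, 26, 2}.
          Root 2: left subtree has 3 nodes {16, 1, 26}, right has 0 { }.
            Root 1: left subtree has 1 node {16}, right has 1 {26}.
  Root 5: left subtree has 0 nodes { }, right has 2 {11, 9}.
    Root 11: left subtree has 0 nodes { }, right has 1 {9}.

25, 29, 32, 28, 7, 2, 1, 16, 26, 5, 11, 9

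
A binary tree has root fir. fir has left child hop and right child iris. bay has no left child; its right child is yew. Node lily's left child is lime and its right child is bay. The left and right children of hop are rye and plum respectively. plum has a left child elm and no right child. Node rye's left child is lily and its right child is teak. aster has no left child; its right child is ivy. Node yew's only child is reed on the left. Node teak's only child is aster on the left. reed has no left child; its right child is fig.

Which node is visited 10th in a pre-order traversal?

teak

Pre-order visits the node, then its left subtree, then its right subtree.
Visit fir.
At fir: go left to hop.
  Visit hop.
  At hop: go left to rye.
    Visit rye.
    At rye: go left to lily.
      Visit lily.
      At lily: go left to lime.
        lime is a leaf — visit lime.
      At lily: go right to bay.
        Visit bay.
        At bay: no left child.
        At bay: go right to yew.
          Visit yew.
          At yew: go left to reed.
            Visit reed.
            At reed: no left child.
            At reed: go right to fig.
              fig is a leaf — visit fig.
          At yew: no right child.
    At rye: go right to teak.
      Visit teak.
      At teak: go left to aster.
        Visit aster.
        At aster: no left child.
        At aster: go right to ivy.
          ivy is a leaf — visit ivy.
      At teak: no right child.
  At hop: go right to plum.
    Visit plum.
    At plum: go left to elm.
      elm is a leaf — visit elm.
    At plum: no right child.
At fir: go right to iris.
  iris is a leaf — visit iris.
Full pre-order sequence: fir, hop, rye, lily, lime, bay, yew, reed, fig, teak, aster, ivy, plum, elm, iris.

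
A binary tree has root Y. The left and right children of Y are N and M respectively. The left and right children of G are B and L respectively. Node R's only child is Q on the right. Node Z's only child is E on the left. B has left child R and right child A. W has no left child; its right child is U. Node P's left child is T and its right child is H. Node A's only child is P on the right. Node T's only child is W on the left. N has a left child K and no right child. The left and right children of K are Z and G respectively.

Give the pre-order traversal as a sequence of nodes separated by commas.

Pre-order visits the node, then its left subtree, then its right subtree.
Visit Y.
At Y: go left to N.
  Visit N.
  At N: go left to K.
    Visit K.
    At K: go left to Z.
      Visit Z.
      At Z: go left to E.
        E is a leaf — visit E.
      At Z: no right child.
    At K: go right to G.
      Visit G.
      At G: go left to B.
        Visit B.
        At B: go left to R.
          Visit R.
          At R: no left child.
          At R: go right to Q.
            Q is a leaf — visit Q.
        At B: go right to A.
          Visit A.
          At A: no left child.
          At A: go right to P.
            Visit P.
            At P: go left to T.
              Visit T.
              At T: go left to W.
                Visit W.
                At W: no left child.
                At W: go right to U.
                  U is a leaf — visit U.
              At T: no right child.
            At P: go right to H.
              H is a leaf — visit H.
      At G: go right to L.
        L is a leaf — visit L.
  At N: no right child.
At Y: go right to M.
  M is a leaf — visit M.

Y, N, K, Z, E, G, B, R, Q, A, P, T, W, U, H, L, M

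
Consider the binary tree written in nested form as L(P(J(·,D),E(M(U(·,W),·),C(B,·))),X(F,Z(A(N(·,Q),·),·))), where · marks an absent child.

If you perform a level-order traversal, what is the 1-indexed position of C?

10

Level-order visits nodes level by level from the root, left to right within each level.
Level 0: L
Level 1: P, X
Level 2: J, E, F, Z
Level 3: D, M, C, A
Level 4: U, B, N
Level 5: W, Q
Full level-order sequence: L, P, X, J, E, F, Z, D, M, C, A, U, B, N, W, Q.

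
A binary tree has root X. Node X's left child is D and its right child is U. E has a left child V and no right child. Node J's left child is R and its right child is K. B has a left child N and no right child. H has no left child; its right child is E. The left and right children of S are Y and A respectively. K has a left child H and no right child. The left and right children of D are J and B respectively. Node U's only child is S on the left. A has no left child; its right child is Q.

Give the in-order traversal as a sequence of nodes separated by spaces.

In-order visits the left subtree, then the node, then the right subtree.
At X: go left to D.
  At D: go left to J.
    At J: go left to R.
      R is a leaf — visit R.
    Visit J.
    At J: go right to K.
      At K: go left to H.
        At H: no left child.
        Visit H.
        At H: go right to E.
          At E: go left to V.
            V is a leaf — visit V.
          Visit E.
          At E: no right child.
      Visit K.
      At K: no right child.
  Visit D.
  At D: go right to B.
    At B: go left to N.
      N is a leaf — visit N.
    Visit B.
    At B: no right child.
Visit X.
At X: go right to U.
  At U: go left to S.
    At S: go left to Y.
      Y is a leaf — visit Y.
    Visit S.
    At S: go right to A.
      At A: no left child.
      Visit A.
      At A: go right to Q.
        Q is a leaf — visit Q.
  Visit U.
  At U: no right child.

R J H V E K D N B X Y S A Q U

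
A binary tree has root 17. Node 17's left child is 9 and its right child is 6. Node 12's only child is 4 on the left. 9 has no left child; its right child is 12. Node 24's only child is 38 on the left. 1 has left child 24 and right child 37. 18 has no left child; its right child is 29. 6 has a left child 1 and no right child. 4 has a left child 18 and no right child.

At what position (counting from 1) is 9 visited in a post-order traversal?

5

Post-order visits the left subtree, then the right subtree, then the node.
At 17: go left to 9.
  At 9: no left child.
  At 9: go right to 12.
    At 12: go left to 4.
      At 4: go left to 18.
        At 18: no left child.
        At 18: go right to 29.
          29 is a leaf — visit 29.
        Visit 18.
      At 4: no right child.
      Visit 4.
    At 12: no right child.
    Visit 12.
  Visit 9.
At 17: go right to 6.
  At 6: go left to 1.
    At 1: go left to 24.
      At 24: go left to 38.
        38 is a leaf — visit 38.
      At 24: no right child.
      Visit 24.
    At 1: go right to 37.
      37 is a leaf — visit 37.
    Visit 1.
  At 6: no right child.
  Visit 6.
Visit 17.
Full post-order sequence: 29, 18, 4, 12, 9, 38, 24, 37, 1, 6, 17.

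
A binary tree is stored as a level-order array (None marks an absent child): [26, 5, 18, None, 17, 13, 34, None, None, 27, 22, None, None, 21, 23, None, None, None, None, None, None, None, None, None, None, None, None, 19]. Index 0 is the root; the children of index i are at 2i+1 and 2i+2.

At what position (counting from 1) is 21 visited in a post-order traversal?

Post-order visits the left subtree, then the right subtree, then the node.
At 26: go left to 5.
  At 5: no left child.
  At 5: go right to 17.
    At 17: go left to 27.
      27 is a leaf — visit 27.
    At 17: go right to 22.
      22 is a leaf — visit 22.
    Visit 17.
  Visit 5.
At 26: go right to 18.
  At 18: go left to 13.
    13 is a leaf — visit 13.
  At 18: go right to 34.
    At 34: go left to 21.
      At 21: go left to 19.
        19 is a leaf — visit 19.
      At 21: no right child.
      Visit 21.
    At 34: go right to 23.
      23 is a leaf — visit 23.
    Visit 34.
  Visit 18.
Visit 26.
Full post-order sequence: 27, 22, 17, 5, 13, 19, 21, 23, 34, 18, 26.

7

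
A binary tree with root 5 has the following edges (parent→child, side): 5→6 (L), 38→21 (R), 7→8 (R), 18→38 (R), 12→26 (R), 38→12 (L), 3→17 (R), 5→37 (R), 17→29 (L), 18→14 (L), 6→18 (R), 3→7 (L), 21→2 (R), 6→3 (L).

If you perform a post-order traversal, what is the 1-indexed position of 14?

Post-order visits the left subtree, then the right subtree, then the node.
At 5: go left to 6.
  At 6: go left to 3.
    At 3: go left to 7.
      At 7: no left child.
      At 7: go right to 8.
        8 is a leaf — visit 8.
      Visit 7.
    At 3: go right to 17.
      At 17: go left to 29.
        29 is a leaf — visit 29.
      At 17: no right child.
      Visit 17.
    Visit 3.
  At 6: go right to 18.
    At 18: go left to 14.
      14 is a leaf — visit 14.
    At 18: go right to 38.
      At 38: go left to 12.
        At 12: no left child.
        At 12: go right to 26.
          26 is a leaf — visit 26.
        Visit 12.
      At 38: go right to 21.
        At 21: no left child.
        At 21: go right to 2.
          2 is a leaf — visit 2.
        Visit 21.
      Visit 38.
    Visit 18.
  Visit 6.
At 5: go right to 37.
  37 is a leaf — visit 37.
Visit 5.
Full post-order sequence: 8, 7, 29, 17, 3, 14, 26, 12, 2, 21, 38, 18, 6, 37, 5.

6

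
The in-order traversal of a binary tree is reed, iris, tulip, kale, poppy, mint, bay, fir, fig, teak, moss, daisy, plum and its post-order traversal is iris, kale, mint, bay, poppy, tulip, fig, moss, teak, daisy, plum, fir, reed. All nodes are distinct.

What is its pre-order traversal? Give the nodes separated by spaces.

The last element of post-order is the root; it splits in-order into left and right subtrees.
Root reed: left subtree has 0 nodes { }, right has 12 {iris, tulip, kale, poppy, mint, bay, fir, fig, teak, moss, daisy, plum}.
  Root fir: left subtree has 6 nodes {iris, tulip, kale, poppy, mint, bay}, right has 5 {fig, teak, moss, daisy, plum}.
    Root tulip: left subtree has 1 node {iris}, right has 4 {kale, poppy, mint, bay}.
      Root poppy: left subtree has 1 node {kale}, right has 2 {mint, bay}.
        Root bay: left subtree has 1 node {mint}, right has 0 { }.
    Root plum: left subtree has 4 nodes {fig, teak, moss, daisy}, right has 0 { }.
      Root daisy: left subtree has 3 nodes {fig, teak, moss}, right has 0 { }.
        Root teak: left subtree has 1 node {fig}, right has 1 {moss}.

reed fir tulip iris poppy kale bay mint plum daisy teak fig moss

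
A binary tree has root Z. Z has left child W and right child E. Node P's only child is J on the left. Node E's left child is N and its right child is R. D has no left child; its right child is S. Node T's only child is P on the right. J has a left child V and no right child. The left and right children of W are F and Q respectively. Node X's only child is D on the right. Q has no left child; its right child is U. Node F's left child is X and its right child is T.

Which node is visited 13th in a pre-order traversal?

Pre-order visits the node, then its left subtree, then its right subtree.
Visit Z.
At Z: go left to W.
  Visit W.
  At W: go left to F.
    Visit F.
    At F: go left to X.
      Visit X.
      At X: no left child.
      At X: go right to D.
        Visit D.
        At D: no left child.
        At D: go right to S.
          S is a leaf — visit S.
    At F: go right to T.
      Visit T.
      At T: no left child.
      At T: go right to P.
        Visit P.
        At P: go left to J.
          Visit J.
          At J: go left to V.
            V is a leaf — visit V.
          At J: no right child.
        At P: no right child.
  At W: go right to Q.
    Visit Q.
    At Q: no left child.
    At Q: go right to U.
      U is a leaf — visit U.
At Z: go right to E.
  Visit E.
  At E: go left to N.
    N is a leaf — visit N.
  At E: go right to R.
    R is a leaf — visit R.
Full pre-order sequence: Z, W, F, X, D, S, T, P, J, V, Q, U, E, N, R.

E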